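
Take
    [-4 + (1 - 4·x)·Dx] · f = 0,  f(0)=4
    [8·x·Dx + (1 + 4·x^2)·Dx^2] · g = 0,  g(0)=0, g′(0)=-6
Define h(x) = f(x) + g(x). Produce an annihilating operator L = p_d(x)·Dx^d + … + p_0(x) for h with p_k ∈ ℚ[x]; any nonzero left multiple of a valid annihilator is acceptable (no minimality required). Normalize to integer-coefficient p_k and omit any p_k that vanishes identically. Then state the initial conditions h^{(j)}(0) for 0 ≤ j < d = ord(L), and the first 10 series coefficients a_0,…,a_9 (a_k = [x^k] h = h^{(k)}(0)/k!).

L = (-8 + 128·x + 96·x^2)·Dx + (13 - 8·x + 100·x^2 + 96·x^3)·Dx^2 + (-1 + 3·x + 12·x^3 + 16·x^4)·Dx^3  (order 3).
h: a_k = 4, 10, 64, 264, 1024, 20384/5, 16384, 459136/7, 262144, 3145216/3, …
ICs: h(0) = 4, h′(0) = 10, h′′(0) = 128.

f: a_k = 4, 16, 64, 256, 1024, 4096, 16384, 65536, 262144, 1048576, …
g: a_k = 0, -6, 0, 8, 0, -96/5, 0, 384/7, 0, -512/3, …
f+g: L₀ = lclm(L_f,L_g), ord ≤ 1+2.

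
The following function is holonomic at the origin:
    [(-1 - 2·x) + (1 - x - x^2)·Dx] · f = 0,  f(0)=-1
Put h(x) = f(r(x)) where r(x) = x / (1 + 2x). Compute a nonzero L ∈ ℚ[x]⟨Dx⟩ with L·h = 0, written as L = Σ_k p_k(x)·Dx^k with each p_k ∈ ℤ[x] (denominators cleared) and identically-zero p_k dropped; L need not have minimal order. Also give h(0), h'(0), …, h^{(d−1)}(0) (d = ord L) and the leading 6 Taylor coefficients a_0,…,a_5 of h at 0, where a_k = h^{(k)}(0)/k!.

L = (-1 - 4·x) + (1 + 5·x + 7·x^2 + 2·x^3)·Dx  (order 1).
h: a_k = -1, -1, 0, 1, -3, 8, …
ICs: h(0) = -1.

f: a_k = -1, -1, -2, -3, -5, -8, …
L₀ from L_f via x↦r, Dx↦r'^{-1}Dx.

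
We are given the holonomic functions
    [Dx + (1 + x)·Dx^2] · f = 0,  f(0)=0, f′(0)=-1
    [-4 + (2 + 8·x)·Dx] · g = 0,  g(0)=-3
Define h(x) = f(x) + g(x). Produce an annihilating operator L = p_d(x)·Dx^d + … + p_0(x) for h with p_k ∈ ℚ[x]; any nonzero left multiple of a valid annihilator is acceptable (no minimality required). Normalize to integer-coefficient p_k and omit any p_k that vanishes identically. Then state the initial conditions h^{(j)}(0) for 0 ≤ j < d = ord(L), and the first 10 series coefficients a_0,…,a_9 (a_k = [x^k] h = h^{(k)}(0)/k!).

f: a_k = 0, -1, 1/2, -1/3, 1/4, -1/5, 1/6, -1/7, 1/8, -1/9, …
g: a_k = -3, -6, 6, -12, 30, -84, 252, -792, 2574, -8580, …
Weyl lclm of L_f,L_g ⇒ L₀ (ord ≤ 3).
L = (-8 + 4·x)·Dx + (-10 - 8·x + 20·x^2)·Dx^2 + (-1 - 3·x + 6·x^2 + 8·x^3)·Dx^3  (order 3).
h: a_k = -3, -7, 13/2, -37/3, 121/4, -421/5, 1513/6, -5545/7, 20593/8, -77221/9, …
ICs: h(0) = -3, h′(0) = -7, h′′(0) = 13.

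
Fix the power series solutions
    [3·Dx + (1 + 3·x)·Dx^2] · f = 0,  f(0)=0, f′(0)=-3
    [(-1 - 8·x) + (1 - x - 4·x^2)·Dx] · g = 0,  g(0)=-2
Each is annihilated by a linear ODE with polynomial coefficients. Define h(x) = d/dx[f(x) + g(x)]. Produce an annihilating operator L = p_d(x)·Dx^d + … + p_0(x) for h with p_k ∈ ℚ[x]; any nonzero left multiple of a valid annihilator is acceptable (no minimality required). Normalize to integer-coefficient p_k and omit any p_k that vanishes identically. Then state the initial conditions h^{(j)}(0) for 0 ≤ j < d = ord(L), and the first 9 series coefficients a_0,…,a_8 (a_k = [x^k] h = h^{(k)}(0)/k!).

f: a_k = 0, -3, 9/2, -9, 81/4, -243/5, 243/2, -2187/7, 6561/8, …
g: a_k = -2, -2, -10, -18, -58, -130, -362, -882, -2330, …
Sum ⇒ L₀ = lclm(L_f,L_g) in ℚ(x)⟨Dx⟩.
Derive L from L₀ (diff closure).
L = (-342 - 2178·x - 6624·x^2 - 6336·x^3 - 6912·x^4) + (-36 - 696·x - 4356·x^2 - 10176·x^3 - 12960·x^4 - 11520·x^5)·Dx + (13 + 101·x + 191·x^2 - 225·x^3 - 1440·x^4 - 2928·x^5 - 2304·x^6)·Dx^2  (order 2).
h: a_k = -5, -11, -81, -151, -893, -1443, -8361, -12079, -72405, …
ICs: h(0) = -5, h′(0) = -11.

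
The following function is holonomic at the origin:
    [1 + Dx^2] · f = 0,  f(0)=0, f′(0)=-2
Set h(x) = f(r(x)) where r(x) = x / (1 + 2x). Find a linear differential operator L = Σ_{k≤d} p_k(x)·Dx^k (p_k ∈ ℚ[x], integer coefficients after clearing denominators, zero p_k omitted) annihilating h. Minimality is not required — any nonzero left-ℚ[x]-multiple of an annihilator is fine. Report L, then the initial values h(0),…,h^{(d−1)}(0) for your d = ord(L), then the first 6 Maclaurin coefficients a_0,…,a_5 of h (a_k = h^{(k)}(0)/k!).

f: a_k = 0, -2, 0, 1/3, 0, -1/60, …
h₀=f(r): pull back L_f along r ⇒ L₀.
L = 1 + (4 + 24·x + 48·x^2 + 32·x^3)·Dx + (1 + 8·x + 24·x^2 + 32·x^3 + 16·x^4)·Dx^2  (order 2).
h: a_k = 0, -2, 4, -23/3, 14, -1441/60, …
ICs: h(0) = 0, h′(0) = -2.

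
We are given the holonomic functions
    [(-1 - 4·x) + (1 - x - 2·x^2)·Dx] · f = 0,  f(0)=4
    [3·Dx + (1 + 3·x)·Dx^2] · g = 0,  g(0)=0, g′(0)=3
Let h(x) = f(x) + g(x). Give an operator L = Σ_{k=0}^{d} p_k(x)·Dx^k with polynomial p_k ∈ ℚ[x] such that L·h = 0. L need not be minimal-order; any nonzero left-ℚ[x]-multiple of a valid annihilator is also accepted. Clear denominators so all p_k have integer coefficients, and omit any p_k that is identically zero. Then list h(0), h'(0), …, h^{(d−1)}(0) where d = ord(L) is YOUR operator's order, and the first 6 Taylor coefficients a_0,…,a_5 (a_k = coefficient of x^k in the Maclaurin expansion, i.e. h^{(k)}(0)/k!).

f: a_k = 4, 4, 12, 20, 44, 84, …
g: a_k = 0, 3, -9/2, 9, -81/4, 243/5, …
f+g: L₀ = lclm(L_f,L_g), ord ≤ 1+2.
L = (66 + 270·x + 576·x^2 + 336·x^3 + 288·x^4)·Dx + (4 + 96·x + 492·x^2 + 832·x^3 + 696·x^4 + 480·x^5)·Dx^2 + (-3 - 19·x - 25·x^2 + 39·x^3 + 116·x^4 + 164·x^5 + 96·x^6)·Dx^3  (order 3).
h: a_k = 4, 7, 15/2, 29, 95/4, 663/5, …
ICs: h(0) = 4, h′(0) = 7, h′′(0) = 15.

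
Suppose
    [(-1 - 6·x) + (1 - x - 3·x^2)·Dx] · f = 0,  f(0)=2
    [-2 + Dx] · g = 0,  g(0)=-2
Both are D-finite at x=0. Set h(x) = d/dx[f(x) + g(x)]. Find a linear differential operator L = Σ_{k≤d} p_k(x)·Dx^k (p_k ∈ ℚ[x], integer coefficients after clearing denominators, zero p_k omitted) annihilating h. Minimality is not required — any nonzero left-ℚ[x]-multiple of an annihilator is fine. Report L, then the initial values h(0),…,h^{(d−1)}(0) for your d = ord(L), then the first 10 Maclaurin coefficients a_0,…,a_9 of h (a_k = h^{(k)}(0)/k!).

L = (26 + 268·x + 300·x^2 + 864·x^3 + 324·x^4) + (-19 - 136·x - 196·x^2 - 372·x^3 + 90·x^4 + 108·x^5)·Dx + (3 + x + 23·x^2 - 30·x^3 - 126·x^4 - 54·x^5)·Dx^2  (order 2).
h: a_k = -2, 8, 34, 440/3, 1192/3, 17444/15, 136694/45, 2560288/315, 6571522/315, 152126084/2835, …
ICs: h(0) = -2, h′(0) = 8.

f: a_k = 2, 2, 8, 14, 38, 80, 194, 434, 1016, 2318, …
g: a_k = -2, -4, -4, -8/3, -4/3, -8/15, -8/45, -16/315, -4/315, -8/2835, …
Sum ⇒ L₀ = lclm(L_f,L_g) in ℚ(x)⟨Dx⟩.
h₀' ⇒ L via d/dx closure of L₀.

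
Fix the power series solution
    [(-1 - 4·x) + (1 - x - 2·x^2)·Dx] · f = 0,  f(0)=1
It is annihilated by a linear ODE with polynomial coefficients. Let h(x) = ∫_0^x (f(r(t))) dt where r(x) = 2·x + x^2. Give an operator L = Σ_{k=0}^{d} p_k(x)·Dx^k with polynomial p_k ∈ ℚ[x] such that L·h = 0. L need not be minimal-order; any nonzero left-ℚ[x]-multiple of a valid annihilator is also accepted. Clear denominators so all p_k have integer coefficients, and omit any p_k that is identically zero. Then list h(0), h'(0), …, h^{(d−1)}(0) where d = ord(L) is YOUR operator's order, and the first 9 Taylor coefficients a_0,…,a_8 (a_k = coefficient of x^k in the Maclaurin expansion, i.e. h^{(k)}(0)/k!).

L = (2 + 16·x + 8·x^2)·Dx + (-1 + 3·x + 6·x^2 + 2·x^3)·Dx^2  (order 2).
h: a_k = 0, 1, 1, 13/3, 13, 239/5, 527/3, 4701/7, 2613, …
ICs: h(0) = 0, h′(0) = 1.

f: a_k = 1, 1, 3, 5, 11, 21, 43, 85, 171, …
h₀=f(r): pull back L_f along r ⇒ L₀.
h=∫h₀ ⇒ L = L₀·Dx.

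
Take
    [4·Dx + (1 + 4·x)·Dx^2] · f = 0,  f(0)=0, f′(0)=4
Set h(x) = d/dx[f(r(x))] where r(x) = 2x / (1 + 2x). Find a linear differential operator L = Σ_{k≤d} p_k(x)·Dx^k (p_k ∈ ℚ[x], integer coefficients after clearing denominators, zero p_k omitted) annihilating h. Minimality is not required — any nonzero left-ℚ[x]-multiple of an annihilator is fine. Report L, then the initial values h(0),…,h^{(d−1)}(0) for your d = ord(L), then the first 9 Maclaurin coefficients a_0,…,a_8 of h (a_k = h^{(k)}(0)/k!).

L = (12 + 40·x) + (1 + 12·x + 20·x^2)·Dx  (order 1).
h: a_k = 8, -96, 992, -9984, 99968, -999936, 9999872, -99999744, 999999488, …
ICs: h(0) = 8.

f: a_k = 0, 4, -8, 64/3, -64, 1024/5, -2048/3, 16384/7, -8192, …
Change of var in L_f (x↦r) gives L₀.
h=h₀': d/dx-closure on L₀ ⇒ L.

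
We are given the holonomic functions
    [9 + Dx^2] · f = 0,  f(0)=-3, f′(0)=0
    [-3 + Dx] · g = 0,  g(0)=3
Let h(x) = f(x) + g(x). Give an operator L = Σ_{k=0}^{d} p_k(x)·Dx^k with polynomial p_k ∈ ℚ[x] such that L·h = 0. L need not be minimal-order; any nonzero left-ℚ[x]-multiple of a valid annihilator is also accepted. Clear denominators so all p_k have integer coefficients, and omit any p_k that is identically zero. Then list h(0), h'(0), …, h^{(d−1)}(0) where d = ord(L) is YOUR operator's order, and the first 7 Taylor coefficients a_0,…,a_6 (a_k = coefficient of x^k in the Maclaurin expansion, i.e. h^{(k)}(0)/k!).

f: a_k = -3, 0, 27/2, 0, -81/8, 0, 243/80, …
g: a_k = 3, 9, 27/2, 27/2, 81/8, 243/40, 243/80, …
Weyl lclm of L_f,L_g ⇒ L₀ (ord ≤ 3).
L = -27 + 9·Dx - 3·Dx^2 + Dx^3  (order 3).
h: a_k = 0, 9, 27, 27/2, 0, 243/40, 243/40, …
ICs: h(0) = 0, h′(0) = 9, h′′(0) = 54.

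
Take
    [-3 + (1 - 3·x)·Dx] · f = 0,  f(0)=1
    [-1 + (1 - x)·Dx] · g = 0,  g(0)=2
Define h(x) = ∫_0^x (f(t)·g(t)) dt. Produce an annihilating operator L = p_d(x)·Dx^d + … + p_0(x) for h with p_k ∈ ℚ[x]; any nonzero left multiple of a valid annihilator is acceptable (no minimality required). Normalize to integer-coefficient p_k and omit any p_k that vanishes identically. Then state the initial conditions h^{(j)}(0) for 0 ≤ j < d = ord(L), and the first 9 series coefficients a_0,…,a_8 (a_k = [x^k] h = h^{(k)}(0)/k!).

L = (-4 + 6·x)·Dx + (1 - 4·x + 3·x^2)·Dx^2  (order 2).
h: a_k = 0, 2, 4, 26/3, 20, 242/5, 364/3, 2186/7, 820, …
ICs: h(0) = 0, h′(0) = 2.

f: a_k = 1, 3, 9, 27, 81, 243, 729, 2187, 6561, …
g: a_k = 2, 2, 2, 2, 2, 2, 2, 2, 2, …
h₀=f·g: eliminate ⇒ L₀, order ≤ 1·1.
h=∫₀ˣh₀: take L = L₀·Dx.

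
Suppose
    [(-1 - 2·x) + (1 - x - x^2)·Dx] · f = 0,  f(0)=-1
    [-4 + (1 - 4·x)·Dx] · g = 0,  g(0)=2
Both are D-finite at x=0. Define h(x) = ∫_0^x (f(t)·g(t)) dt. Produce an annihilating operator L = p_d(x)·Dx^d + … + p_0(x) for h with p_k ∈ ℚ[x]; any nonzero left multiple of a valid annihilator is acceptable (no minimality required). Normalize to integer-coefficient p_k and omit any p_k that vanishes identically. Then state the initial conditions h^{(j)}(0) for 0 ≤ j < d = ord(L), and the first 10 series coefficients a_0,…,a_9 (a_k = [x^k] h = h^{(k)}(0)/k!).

L = (-5 + 6·x + 12·x^2)·Dx + (1 - 5·x + 3·x^2 + 4·x^3)·Dx^2  (order 2).
h: a_k = 0, -2, -5, -44/3, -91/2, -738/5, -1484/3, -11898/7, -23817/4, -190604/9, …
ICs: h(0) = 0, h′(0) = -2.

f: a_k = -1, -1, -2, -3, -5, -8, -13, -21, -34, -55, …
g: a_k = 2, 8, 32, 128, 512, 2048, 8192, 32768, 131072, 524288, …
Product ⇒ symmetric product L₀, ord ≤ 1.
∫: right-multiply L₀ by Dx.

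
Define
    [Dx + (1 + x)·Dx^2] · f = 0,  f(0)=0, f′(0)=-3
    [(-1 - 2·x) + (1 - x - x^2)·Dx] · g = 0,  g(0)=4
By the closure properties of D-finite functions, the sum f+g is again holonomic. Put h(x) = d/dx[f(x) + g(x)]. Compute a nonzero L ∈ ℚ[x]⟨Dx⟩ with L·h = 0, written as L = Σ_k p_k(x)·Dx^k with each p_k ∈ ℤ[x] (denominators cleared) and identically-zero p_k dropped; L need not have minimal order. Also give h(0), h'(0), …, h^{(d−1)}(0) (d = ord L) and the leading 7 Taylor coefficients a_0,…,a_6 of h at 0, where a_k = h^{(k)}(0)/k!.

L = (-26 - 70·x - 76·x^2 - 36·x^3 - 12·x^4) + (-16 - 84·x - 160·x^2 - 144·x^3 - 74·x^4 - 20·x^5)·Dx + (5 + 11·x - x^2 - 23·x^3 - 29·x^4 - 17·x^5 - 4·x^6)·Dx^2  (order 2).
h: a_k = 1, 19, 33, 83, 157, 315, 585, …
ICs: h(0) = 1, h′(0) = 19.

f: a_k = 0, -3, 3/2, -1, 3/4, -3/5, 1/2, …
g: a_k = 4, 4, 8, 12, 20, 32, 52, …
Weyl lclm of L_f,L_g ⇒ L₀ (ord ≤ 3).
Derive L from L₀ (diff closure).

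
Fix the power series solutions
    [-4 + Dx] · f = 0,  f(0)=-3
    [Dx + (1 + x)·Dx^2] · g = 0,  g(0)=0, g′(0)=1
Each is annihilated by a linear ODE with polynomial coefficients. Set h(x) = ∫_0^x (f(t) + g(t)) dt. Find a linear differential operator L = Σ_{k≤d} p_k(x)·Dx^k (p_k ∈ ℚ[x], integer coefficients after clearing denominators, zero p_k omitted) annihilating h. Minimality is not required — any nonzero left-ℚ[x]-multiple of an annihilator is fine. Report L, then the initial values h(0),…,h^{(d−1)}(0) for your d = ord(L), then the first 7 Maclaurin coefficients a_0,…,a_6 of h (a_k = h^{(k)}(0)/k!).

f: a_k = -3, -12, -24, -32, -32, -128/5, -256/15, …
g: a_k = 0, 1, -1/2, 1/3, -1/4, 1/5, -1/6, …
Weyl lclm of L_f,L_g ⇒ L₀ (ord ≤ 3).
Integrate: L := L₀·Dx.
L = (-24 - 16·x)·Dx^2 + (-14 - 32·x - 16·x^2)·Dx^3 + (5 + 9·x + 4·x^2)·Dx^4  (order 4).
h: a_k = 0, -3, -11/2, -49/6, -95/12, -129/20, -127/30, …
ICs: h(0) = 0, h′(0) = -3, h′′(0) = -11, h′′′(0) = -49.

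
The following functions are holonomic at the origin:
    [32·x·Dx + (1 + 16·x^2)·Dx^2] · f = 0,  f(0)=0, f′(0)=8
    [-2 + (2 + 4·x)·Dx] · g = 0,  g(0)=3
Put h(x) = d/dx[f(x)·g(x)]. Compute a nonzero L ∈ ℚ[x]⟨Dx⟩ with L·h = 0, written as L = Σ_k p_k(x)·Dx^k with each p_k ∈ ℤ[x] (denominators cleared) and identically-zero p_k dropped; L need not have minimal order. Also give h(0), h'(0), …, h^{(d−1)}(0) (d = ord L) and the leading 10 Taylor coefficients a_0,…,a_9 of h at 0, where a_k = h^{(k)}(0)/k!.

L = (29 + 320·x - 1120·x^2 - 3072·x^3 - 768·x^4) + (38 + 300·x - 576·x^2 - 6656·x^3 - 10752·x^4 - 3072·x^5)·Dx + (3 - 20·x - 84·x^2 - 512·x^3 - 2176·x^4 - 3072·x^5 - 1024·x^6)·Dx^2  (order 2).
h: a_k = 24, 48, -420, -464, 6389, 35574/5, -1022653/10, -3777628/35, 182552775/112, 283392841/168, …
ICs: h(0) = 24, h′(0) = 48.

f: a_k = 0, 8, 0, -128/3, 0, 2048/5, 0, -32768/7, 0, 524288/9, …
g: a_k = 3, 3, -3/2, 3/2, -15/8, 21/8, -63/16, 99/16, -1287/128, 2145/128, …
f·g: L₀ = L_f ⊗_s L_g, ord ≤ 2·1.
Derive L from L₀ (diff closure).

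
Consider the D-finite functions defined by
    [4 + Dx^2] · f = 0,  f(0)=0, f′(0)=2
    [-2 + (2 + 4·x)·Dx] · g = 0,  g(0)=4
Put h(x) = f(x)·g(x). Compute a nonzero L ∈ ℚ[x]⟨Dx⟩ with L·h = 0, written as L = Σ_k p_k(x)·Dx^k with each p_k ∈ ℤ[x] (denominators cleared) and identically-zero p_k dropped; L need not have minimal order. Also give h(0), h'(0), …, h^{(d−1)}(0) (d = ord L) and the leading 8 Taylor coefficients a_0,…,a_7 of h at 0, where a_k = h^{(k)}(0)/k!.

f: a_k = 0, 2, 0, -4/3, 0, 4/15, 0, -8/315, …
g: a_k = 4, 4, -2, 2, -5/2, 7/2, -21/4, 33/4, …
L₀ := L_f ⊗_s L_g (sym. prod.), ord ≤ 2.
L = (7 + 16·x + 16·x^2) + (-2 - 4·x)·Dx + (1 + 4·x + 4·x^2)·Dx^2  (order 2).
h: a_k = 0, 8, 8, -28/3, -4/3, -19/15, 27/5, -983/126, …
ICs: h(0) = 0, h′(0) = 8.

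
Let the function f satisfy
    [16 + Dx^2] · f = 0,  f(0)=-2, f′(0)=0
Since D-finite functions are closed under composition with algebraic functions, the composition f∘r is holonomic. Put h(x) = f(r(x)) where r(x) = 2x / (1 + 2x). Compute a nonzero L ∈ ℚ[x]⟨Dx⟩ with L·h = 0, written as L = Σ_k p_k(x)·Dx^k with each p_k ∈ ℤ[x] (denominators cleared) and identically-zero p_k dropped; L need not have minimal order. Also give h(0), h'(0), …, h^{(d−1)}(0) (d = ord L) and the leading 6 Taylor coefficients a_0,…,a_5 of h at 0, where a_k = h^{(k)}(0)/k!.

L = 64 + (4 + 24·x + 48·x^2 + 32·x^3)·Dx + (1 + 8·x + 24·x^2 + 32·x^3 + 16·x^4)·Dx^2  (order 2).
h: a_k = -2, 0, 64, -256, 1280/3, 2048/3, …
ICs: h(0) = -2, h′(0) = 0.

f: a_k = -2, 0, 16, 0, -64/3, 0, …
f∘r: x↦r, Dx↦Dx/r' in L_f ⇒ L₀.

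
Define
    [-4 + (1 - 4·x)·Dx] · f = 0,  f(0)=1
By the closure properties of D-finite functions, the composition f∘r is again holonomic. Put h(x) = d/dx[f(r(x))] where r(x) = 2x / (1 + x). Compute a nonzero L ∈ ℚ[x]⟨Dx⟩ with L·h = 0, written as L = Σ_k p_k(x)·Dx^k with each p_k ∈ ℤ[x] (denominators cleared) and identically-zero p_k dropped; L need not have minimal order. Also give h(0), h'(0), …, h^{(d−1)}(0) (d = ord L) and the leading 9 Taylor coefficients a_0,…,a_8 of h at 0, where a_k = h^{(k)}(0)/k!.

L = 14 + (-1 + 7·x)·Dx  (order 1).
h: a_k = 8, 112, 1176, 10976, 96040, 806736, 6588344, 52706752, 415065672, …
ICs: h(0) = 8.

f: a_k = 1, 4, 16, 64, 256, 1024, 4096, 16384, 65536, …
Change of var in L_f (x↦r) gives L₀.
h₀' ⇒ L via d/dx closure of L₀.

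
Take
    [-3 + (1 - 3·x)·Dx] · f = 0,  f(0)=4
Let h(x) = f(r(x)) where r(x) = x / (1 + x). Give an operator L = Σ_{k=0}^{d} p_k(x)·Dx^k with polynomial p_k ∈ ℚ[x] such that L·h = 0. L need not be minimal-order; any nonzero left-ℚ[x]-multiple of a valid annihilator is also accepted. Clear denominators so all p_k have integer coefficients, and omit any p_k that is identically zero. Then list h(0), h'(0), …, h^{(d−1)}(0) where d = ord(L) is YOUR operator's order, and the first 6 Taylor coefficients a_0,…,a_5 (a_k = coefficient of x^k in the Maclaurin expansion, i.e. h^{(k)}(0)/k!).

f: a_k = 4, 12, 36, 108, 324, 972, …
h₀=f(r): pull back L_f along r ⇒ L₀.
L = 3 + (-1 + x + 2·x^2)·Dx  (order 1).
h: a_k = 4, 12, 24, 48, 96, 192, …
ICs: h(0) = 4.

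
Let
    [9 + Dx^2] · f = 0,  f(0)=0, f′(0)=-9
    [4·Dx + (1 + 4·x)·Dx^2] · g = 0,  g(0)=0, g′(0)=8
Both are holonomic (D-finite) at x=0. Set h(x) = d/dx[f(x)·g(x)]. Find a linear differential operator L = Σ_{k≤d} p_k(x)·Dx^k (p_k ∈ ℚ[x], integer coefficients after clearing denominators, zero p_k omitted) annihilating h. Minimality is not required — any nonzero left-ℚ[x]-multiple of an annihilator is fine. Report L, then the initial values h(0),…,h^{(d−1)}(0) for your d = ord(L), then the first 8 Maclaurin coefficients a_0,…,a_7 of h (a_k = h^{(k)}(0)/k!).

L = (-153603 - 635688·x - 3184272·x^2 - 4292352·x^3 + 12503808·x^4 + 40310784·x^5 + 26873856·x^6) + (-47736 - 304992·x - 311040·x^2 + 2073600·x^3 + 7464960·x^4 + 5971968·x^5)·Dx + (-19110 - 88272·x - 352800·x^2 + 41472·x^3 + 3773952·x^4 + 8957952·x^5 + 5971968·x^6)·Dx^2 + (-5304 - 33888·x - 34560·x^2 + 230400·x^3 + 829440·x^4 + 663552·x^5)·Dx^3 + (-227 - 1960·x + 112·x^2 + 57600·x^3 + 264960·x^4 + 497664·x^5 + 331776·x^6)·Dx^4  (order 4).
h: a_k = 0, -144, 432, -1104, 4680, -18954, 373002/5, -10317852/35, …
ICs: h(0) = 0, h′(0) = -144, h′′(0) = 864, h′′′(0) = -6624.

f: a_k = 0, -9, 0, 27/2, 0, -243/40, 0, 729/560, …
g: a_k = 0, 8, -16, 128/3, -128, 2048/5, -4096/3, 32768/7, …
h₀=f·g: eliminate ⇒ L₀, order ≤ 2·2.
Differentiate: ansatz ord ≤ ord L₀ ⇒ L.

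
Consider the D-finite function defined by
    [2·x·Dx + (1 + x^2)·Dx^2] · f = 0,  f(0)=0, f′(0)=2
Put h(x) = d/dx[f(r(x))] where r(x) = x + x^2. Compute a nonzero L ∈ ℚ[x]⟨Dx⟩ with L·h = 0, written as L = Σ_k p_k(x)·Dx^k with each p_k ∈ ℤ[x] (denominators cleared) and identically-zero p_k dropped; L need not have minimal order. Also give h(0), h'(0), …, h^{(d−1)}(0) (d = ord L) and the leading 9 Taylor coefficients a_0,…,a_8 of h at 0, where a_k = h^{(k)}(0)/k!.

L = (-2 + 2·x + 8·x^2 + 12·x^3 + 6·x^4) + (1 + 2·x + x^2 + 4·x^3 + 5·x^4 + 2·x^5)·Dx  (order 1).
h: a_k = 2, 4, -2, -8, -8, 8, 26, 16, -34, …
ICs: h(0) = 2.

f: a_k = 0, 2, 0, -2/3, 0, 2/5, 0, -2/7, 0, …
f∘r: x↦r, Dx↦Dx/r' in L_f ⇒ L₀.
Differentiate: ansatz ord ≤ ord L₀ ⇒ L.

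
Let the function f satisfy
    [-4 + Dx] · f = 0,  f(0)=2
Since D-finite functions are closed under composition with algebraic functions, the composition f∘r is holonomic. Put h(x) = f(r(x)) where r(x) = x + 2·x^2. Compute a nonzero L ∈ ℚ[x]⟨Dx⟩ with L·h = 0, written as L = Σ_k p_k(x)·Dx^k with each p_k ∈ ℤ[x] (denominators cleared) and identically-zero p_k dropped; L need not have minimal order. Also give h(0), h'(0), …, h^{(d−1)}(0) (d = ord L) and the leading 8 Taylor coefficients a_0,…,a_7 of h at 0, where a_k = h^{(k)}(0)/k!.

L = (-4 - 16·x) + Dx  (order 1).
h: a_k = 2, 8, 32, 256/3, 640/3, 6656/15, 38912/45, 475136/315, …
ICs: h(0) = 2.

f: a_k = 2, 8, 16, 64/3, 64/3, 256/15, 512/45, 2048/315, …
Substitute x→r, Dx→(1/r')Dx; clear ⇒ L₀.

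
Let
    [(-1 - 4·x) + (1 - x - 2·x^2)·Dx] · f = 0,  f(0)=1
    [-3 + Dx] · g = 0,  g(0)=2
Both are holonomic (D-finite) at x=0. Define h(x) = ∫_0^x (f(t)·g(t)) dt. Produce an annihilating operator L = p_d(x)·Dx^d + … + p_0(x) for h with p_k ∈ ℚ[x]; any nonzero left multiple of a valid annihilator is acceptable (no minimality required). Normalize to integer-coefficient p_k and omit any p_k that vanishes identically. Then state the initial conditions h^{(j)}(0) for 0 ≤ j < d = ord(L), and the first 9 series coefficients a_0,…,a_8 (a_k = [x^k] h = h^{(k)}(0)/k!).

f: a_k = 1, 1, 3, 5, 11, 21, 43, 85, 171, …
g: a_k = 2, 6, 9, 9, 27/4, 81/20, 81/40, 243/280, 729/2240, …
L₀ := L_f ⊗_s L_g (sym. prod.), ord ≤ 1.
h=∫₀ˣh₀: take L = L₀·Dx.
L = (4 + x - 6·x^2)·Dx + (-1 + x + 2·x^2)·Dx^2  (order 2).
h: a_k = 0, 2, 4, 7, 23/2, 379/20, 159/5, 15293/280, 107071/1120, …
ICs: h(0) = 0, h′(0) = 2.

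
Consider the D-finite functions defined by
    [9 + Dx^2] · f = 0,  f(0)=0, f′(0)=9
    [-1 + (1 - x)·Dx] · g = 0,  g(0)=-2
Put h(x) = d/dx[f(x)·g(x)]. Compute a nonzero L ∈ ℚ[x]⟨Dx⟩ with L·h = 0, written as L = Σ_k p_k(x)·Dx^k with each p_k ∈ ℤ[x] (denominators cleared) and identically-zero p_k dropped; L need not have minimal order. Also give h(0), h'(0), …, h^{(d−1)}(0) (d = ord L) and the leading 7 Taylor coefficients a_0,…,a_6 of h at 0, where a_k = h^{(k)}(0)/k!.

f: a_k = 0, 9, 0, -27/2, 0, 243/40, 0, …
g: a_k = -2, -2, -2, -2, -2, -2, -2, …
L₀ := L_f ⊗_s L_g (sym. prod.), ord ≤ 2.
h₀' ⇒ L via d/dx closure of L₀.
L = (7 - 18·x + 9·x^2) + (-2 + 2·x)·Dx + (1 - 2·x + x^2)·Dx^2  (order 2).
h: a_k = -18, -36, 27, 36, -63/4, -189/10, -153/40, …
ICs: h(0) = -18, h′(0) = -36.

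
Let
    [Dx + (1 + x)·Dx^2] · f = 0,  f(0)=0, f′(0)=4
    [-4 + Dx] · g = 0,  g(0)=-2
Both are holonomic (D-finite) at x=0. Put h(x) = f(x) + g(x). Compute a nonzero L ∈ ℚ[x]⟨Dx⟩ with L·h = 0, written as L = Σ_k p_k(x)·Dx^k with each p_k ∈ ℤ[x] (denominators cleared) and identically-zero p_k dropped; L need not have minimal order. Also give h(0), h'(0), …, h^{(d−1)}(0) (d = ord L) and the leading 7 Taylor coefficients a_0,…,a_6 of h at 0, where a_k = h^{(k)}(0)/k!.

L = (-24 - 16·x)·Dx + (-14 - 32·x - 16·x^2)·Dx^2 + (5 + 9·x + 4·x^2)·Dx^3  (order 3).
h: a_k = -2, -4, -18, -20, -67/3, -244/15, -542/45, …
ICs: h(0) = -2, h′(0) = -4, h′′(0) = -36.

f: a_k = 0, 4, -2, 4/3, -1, 4/5, -2/3, …
g: a_k = -2, -8, -16, -64/3, -64/3, -256/15, -512/45, …
f+g: L₀ = lclm(L_f,L_g), ord ≤ 2+1.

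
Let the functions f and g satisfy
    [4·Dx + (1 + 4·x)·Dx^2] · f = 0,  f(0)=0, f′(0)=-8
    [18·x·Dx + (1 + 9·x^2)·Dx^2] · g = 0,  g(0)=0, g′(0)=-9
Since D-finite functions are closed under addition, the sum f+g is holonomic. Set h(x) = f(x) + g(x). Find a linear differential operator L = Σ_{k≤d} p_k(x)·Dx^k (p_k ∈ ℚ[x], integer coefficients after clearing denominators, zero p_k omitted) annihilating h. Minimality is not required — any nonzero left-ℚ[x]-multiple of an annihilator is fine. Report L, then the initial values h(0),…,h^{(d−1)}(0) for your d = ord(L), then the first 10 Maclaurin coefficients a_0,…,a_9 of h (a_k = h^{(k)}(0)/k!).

f: a_k = 0, -8, 16, -128/3, 128, -2048/5, 4096/3, -32768/7, 16384, -524288/9, …
g: a_k = 0, -9, 0, 27, 0, -729/5, 0, 6561/7, 0, -6561, …
Sum ⇒ L₀ = lclm(L_f,L_g) in ℚ(x)⟨Dx⟩.
L = (-36 - 432·x + 972·x^2 + 1296·x^3)·Dx + (-25 - 72·x - 189·x^2 + 1944·x^3 + 2592·x^4)·Dx^2 + (-2 + x + 36·x^2 + 81·x^3 + 486·x^4 + 648·x^5)·Dx^3  (order 3).
h: a_k = 0, -17, 16, -47/3, 128, -2777/5, 4096/3, -26207/7, 16384, -583337/9, …
ICs: h(0) = 0, h′(0) = -17, h′′(0) = 32.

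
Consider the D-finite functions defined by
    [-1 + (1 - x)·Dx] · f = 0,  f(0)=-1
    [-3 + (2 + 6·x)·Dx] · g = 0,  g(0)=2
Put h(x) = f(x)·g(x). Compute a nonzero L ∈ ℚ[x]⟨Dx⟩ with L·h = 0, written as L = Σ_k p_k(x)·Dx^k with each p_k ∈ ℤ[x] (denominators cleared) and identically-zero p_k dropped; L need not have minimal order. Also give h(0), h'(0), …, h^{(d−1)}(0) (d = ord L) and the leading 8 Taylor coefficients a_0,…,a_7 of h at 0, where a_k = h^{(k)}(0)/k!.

f: a_k = -1, -1, -1, -1, -1, -1, -1, -1, …
g: a_k = 2, 3, -9/4, 27/8, -405/64, 1701/128, -15309/512, 72171/1024, …
Sym-product of L_f,L_g gives L₀ (≤ ord 1).
L = (5 + 3·x) + (-2 - 4·x + 6·x^2)·Dx  (order 1).
h: a_k = -2, -5, -11/4, -49/8, 13/64, -1675/128, 8609/512, -54953/1024, …
ICs: h(0) = -2.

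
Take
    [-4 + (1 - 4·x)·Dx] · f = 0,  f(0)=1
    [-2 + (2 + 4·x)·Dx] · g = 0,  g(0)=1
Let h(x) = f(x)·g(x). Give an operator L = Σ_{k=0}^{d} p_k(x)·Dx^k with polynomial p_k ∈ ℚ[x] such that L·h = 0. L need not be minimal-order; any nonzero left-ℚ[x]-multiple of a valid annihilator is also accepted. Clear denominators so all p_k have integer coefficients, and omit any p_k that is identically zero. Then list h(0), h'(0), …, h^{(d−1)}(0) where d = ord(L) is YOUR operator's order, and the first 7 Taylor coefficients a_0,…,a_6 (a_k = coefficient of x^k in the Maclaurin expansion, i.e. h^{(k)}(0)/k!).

L = (5 + 4·x) + (-1 + 2·x + 8·x^2)·Dx  (order 1).
h: a_k = 1, 5, 39/2, 157/2, 2507/8, 10035/8, 80259/16, …
ICs: h(0) = 1.

f: a_k = 1, 4, 16, 64, 256, 1024, 4096, …
g: a_k = 1, 1, -1/2, 1/2, -5/8, 7/8, -21/16, …
L₀ := L_f ⊗_s L_g (sym. prod.), ord ≤ 1.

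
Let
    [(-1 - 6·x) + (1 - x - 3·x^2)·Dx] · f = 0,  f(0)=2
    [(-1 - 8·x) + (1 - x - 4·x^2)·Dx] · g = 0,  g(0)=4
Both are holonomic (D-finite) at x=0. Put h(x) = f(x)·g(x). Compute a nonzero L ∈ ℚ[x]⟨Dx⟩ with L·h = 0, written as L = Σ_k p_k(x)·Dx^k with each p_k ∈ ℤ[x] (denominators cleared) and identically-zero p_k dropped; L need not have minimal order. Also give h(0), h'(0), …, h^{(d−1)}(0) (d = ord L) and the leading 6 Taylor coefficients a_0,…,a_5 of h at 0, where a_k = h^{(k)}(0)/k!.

f: a_k = 2, 2, 8, 14, 38, 80, …
g: a_k = 4, 4, 20, 36, 116, 260, …
f·g: L₀ = L_f ⊗_s L_g, ord ≤ 1·1.
L = (-2 - 12·x + 21·x^2 + 48·x^3) + (1 - 2·x - 6·x^2 + 7·x^3 + 12·x^4)·Dx  (order 1).
h: a_k = 8, 16, 80, 200, 672, 1792, …
ICs: h(0) = 8.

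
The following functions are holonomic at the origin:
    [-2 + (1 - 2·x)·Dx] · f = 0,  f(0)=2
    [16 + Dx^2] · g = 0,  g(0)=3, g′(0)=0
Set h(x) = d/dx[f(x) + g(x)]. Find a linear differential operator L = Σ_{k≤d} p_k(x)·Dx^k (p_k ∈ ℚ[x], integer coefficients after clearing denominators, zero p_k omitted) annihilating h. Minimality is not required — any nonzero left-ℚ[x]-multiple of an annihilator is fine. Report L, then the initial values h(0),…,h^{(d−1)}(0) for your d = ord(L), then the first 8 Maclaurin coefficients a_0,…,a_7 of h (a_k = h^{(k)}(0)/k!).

L = (512 - 512·x + 512·x^2) + (-80 + 288·x - 384·x^2 + 256·x^3)·Dx + (32 - 32·x + 32·x^2)·Dx^2 + (-5 + 18·x - 24·x^2 + 16·x^3)·Dx^3  (order 3).
h: a_k = 4, -32, 48, 256, 320, 3328/5, 1792, 434176/105, …
ICs: h(0) = 4, h′(0) = -32, h′′(0) = 96.

f: a_k = 2, 4, 8, 16, 32, 64, 128, 256, …
g: a_k = 3, 0, -24, 0, 32, 0, -256/15, 0, …
Sum ⇒ L₀ = lclm(L_f,L_g) in ℚ(x)⟨Dx⟩.
Derive L from L₀ (diff closure).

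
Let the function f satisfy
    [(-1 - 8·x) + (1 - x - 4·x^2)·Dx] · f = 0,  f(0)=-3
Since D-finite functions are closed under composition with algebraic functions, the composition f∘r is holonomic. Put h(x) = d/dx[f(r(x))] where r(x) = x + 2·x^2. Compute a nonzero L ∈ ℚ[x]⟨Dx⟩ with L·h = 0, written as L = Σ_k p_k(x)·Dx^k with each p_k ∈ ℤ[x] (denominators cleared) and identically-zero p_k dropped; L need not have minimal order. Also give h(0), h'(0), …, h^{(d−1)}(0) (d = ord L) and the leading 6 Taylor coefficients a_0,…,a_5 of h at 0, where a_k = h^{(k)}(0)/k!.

f: a_k = -3, -3, -15, -27, -87, -195, …
L₀ from L_f via x↦r, Dx↦r'^{-1}Dx.
h=h₀': d/dx-closure on L₀ ⇒ L.
L = (14 + 20·x + 120·x^2 + 320·x^3 + 320·x^4) + (-1 - 3·x + 10·x^2 + 40·x^3 + 80·x^4 + 64·x^5)·Dx  (order 1).
h: a_k = -3, -42, -261, -1236, -6075, -28782, …
ICs: h(0) = -3.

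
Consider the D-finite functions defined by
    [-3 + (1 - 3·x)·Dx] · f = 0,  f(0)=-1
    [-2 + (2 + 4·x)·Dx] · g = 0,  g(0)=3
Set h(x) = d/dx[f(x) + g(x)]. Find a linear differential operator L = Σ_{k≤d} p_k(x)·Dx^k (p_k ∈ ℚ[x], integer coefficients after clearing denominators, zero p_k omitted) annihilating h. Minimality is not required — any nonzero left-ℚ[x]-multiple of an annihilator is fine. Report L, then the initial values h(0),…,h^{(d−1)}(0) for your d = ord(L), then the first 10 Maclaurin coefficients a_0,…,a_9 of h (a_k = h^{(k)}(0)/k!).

f: a_k = -1, -3, -9, -27, -81, -243, -729, -2187, -6561, -19683, …
g: a_k = 3, 3, -3/2, 3/2, -15/8, 21/8, -63/16, 99/16, -1287/128, 2145/128, …
L₀ := lclm(L_f,L_g); ord L₀ ≤ 1+1.
Differentiate: ansatz ord ≤ ord L₀ ⇒ L.
L = (-72 - 54·x) + (-51 - 234·x - 189·x^2)·Dx + (7 + 2·x - 51·x^2 - 54·x^3)·Dx^2  (order 2).
h: a_k = 0, -21, -153/2, -663/2, -9615/8, -35181/8, -244251/16, -841095/16, -22655511/128, -75619185/128, …
ICs: h(0) = 0, h′(0) = -21.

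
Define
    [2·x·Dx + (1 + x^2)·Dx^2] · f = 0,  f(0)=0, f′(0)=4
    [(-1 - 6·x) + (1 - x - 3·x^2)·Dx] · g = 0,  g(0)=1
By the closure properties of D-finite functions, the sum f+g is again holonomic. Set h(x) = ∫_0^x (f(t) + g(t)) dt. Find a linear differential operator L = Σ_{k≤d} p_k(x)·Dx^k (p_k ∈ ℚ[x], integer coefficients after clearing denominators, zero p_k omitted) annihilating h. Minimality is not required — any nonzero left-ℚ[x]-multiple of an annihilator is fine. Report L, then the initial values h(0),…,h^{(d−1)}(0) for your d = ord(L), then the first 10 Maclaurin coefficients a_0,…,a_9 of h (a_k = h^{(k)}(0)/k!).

L = (8 - 32·x - 300·x^2 - 504·x^3 - 1134·x^4 - 162·x^6)·Dx^2 + (-22 - 148·x - 184·x^2 - 576·x^3 - 441·x^4 - 918·x^5 - 27·x^6 - 162·x^7)·Dx^3 + (4 + 6·x + 18·x^2 - 60·x^3 - 85·x^4 - 75·x^5 - 126·x^6 - 9·x^7 - 27·x^8)·Dx^4  (order 4).
h: a_k = 0, 1, 5/2, 4/3, 17/12, 19/5, 34/5, 97/7, 1515/56, 508/9, …
ICs: h(0) = 0, h′(0) = 1, h′′(0) = 5, h′′′(0) = 8.

f: a_k = 0, 4, 0, -4/3, 0, 4/5, 0, -4/7, 0, 4/9, …
g: a_k = 1, 1, 4, 7, 19, 40, 97, 217, 508, 1159, …
Weyl lclm of L_f,L_g ⇒ L₀ (ord ≤ 3).
h=∫h₀ ⇒ L = L₀·Dx.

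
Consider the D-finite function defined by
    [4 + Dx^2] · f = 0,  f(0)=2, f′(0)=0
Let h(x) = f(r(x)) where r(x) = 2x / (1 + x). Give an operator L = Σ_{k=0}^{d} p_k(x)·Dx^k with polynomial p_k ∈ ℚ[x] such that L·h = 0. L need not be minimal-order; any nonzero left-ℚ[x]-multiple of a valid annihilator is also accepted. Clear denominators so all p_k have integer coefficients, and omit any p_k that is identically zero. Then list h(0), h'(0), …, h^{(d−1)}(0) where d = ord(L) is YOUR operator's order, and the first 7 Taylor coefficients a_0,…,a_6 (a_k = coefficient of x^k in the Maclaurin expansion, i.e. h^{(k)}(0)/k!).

L = 16 + (2 + 6·x + 6·x^2 + 2·x^3)·Dx + (1 + 4·x + 6·x^2 + 4·x^3 + x^4)·Dx^2  (order 2).
h: a_k = 2, 0, -16, 32, -80/3, -64/3, 5488/45, …
ICs: h(0) = 2, h′(0) = 0.

f: a_k = 2, 0, -4, 0, 4/3, 0, -8/45, …
L₀ from L_f via x↦r, Dx↦r'^{-1}Dx.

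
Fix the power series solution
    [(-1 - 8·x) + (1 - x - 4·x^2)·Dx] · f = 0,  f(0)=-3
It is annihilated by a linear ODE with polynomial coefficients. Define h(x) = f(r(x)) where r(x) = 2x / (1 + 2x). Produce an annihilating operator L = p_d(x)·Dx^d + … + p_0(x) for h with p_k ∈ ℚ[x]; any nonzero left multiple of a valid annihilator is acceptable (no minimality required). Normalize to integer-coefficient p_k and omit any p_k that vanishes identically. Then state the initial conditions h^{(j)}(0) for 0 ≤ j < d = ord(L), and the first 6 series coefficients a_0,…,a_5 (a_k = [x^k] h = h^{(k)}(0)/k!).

L = (2 + 36·x) + (-1 - 4·x + 12·x^2 + 32·x^3)·Dx  (order 1).
h: a_k = -3, -6, -48, 0, -768, 1536, …
ICs: h(0) = -3.

f: a_k = -3, -3, -15, -27, -87, -195, …
Change of var in L_f (x↦r) gives L₀.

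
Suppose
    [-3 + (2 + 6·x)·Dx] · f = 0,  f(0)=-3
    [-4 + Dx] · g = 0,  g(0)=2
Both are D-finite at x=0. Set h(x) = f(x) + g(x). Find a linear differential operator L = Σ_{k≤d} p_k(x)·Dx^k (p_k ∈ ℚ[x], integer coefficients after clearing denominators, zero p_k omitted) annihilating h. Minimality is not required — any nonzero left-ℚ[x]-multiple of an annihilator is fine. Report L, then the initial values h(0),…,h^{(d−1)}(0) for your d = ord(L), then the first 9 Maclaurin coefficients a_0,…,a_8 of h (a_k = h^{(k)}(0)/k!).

L = (132 + 288·x) + (-73 - 384·x - 576·x^2)·Dx + (10 + 78·x + 144·x^2)·Dx^2  (order 2).
h: a_k = -1, 7/2, 155/8, 781/48, 11837/384, -11009/3840, 2591003/46080, -64007291/645120, 2693416637/10321920, …
ICs: h(0) = -1, h′(0) = 7/2.

f: a_k = -3, -9/2, 27/8, -81/16, 1215/128, -5103/256, 45927/1024, -216513/2048, 8444007/32768, …
g: a_k = 2, 8, 16, 64/3, 64/3, 256/15, 512/45, 2048/315, 1024/315, …
Weyl lclm of L_f,L_g ⇒ L₀ (ord ≤ 2).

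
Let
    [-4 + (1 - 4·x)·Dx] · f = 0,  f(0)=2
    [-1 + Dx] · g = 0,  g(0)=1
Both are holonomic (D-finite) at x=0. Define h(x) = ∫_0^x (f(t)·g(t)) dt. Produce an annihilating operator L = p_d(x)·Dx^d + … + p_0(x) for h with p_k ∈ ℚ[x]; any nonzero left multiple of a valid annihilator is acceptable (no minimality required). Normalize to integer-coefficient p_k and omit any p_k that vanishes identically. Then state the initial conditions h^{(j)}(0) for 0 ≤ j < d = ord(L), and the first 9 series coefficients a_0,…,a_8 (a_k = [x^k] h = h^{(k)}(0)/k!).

L = (5 - 4·x)·Dx + (-1 + 4·x)·Dx^2  (order 2).
h: a_k = 0, 2, 5, 41/3, 493/12, 7889/60, 157781/360, 757349/504, 106028861/20160, …
ICs: h(0) = 0, h′(0) = 2.

f: a_k = 2, 8, 32, 128, 512, 2048, 8192, 32768, 131072, …
g: a_k = 1, 1, 1/2, 1/6, 1/24, 1/120, 1/720, 1/5040, 1/40320, …
h₀=f·g: eliminate ⇒ L₀, order ≤ 1·1.
∫: right-multiply L₀ by Dx.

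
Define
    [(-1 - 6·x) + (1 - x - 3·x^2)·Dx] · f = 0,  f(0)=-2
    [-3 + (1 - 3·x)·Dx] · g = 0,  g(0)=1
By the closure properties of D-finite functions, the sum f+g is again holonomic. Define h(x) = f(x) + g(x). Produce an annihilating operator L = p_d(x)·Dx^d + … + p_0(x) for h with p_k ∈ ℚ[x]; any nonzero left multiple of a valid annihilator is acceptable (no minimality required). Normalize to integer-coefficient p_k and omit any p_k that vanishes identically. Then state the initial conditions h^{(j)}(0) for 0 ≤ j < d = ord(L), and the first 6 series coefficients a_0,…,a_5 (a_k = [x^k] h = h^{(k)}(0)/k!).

f: a_k = -2, -2, -8, -14, -38, -80, …
g: a_k = 1, 3, 9, 27, 81, 243, …
f+g: L₀ = lclm(L_f,L_g), ord ≤ 1+1.
L = (6 - 108·x + 162·x^2 - 162·x^3) + (10 - 6·x - 108·x^2 + 270·x^3 - 324·x^4)·Dx + (-2 + 14·x - 33·x^2 + 18·x^3 + 54·x^4 - 81·x^5)·Dx^2  (order 2).
h: a_k = -1, 1, 1, 13, 43, 163, …
ICs: h(0) = -1, h′(0) = 1.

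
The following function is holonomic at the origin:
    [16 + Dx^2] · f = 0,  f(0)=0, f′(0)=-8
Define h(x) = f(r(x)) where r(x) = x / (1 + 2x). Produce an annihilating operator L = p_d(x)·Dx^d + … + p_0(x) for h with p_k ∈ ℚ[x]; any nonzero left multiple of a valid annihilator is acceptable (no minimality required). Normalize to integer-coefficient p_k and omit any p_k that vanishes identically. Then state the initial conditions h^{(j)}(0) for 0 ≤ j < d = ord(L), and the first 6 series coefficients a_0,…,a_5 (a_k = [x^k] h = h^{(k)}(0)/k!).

f: a_k = 0, -8, 0, 64/3, 0, -256/15, …
Change of var in L_f (x↦r) gives L₀.
L = 16 + (4 + 24·x + 48·x^2 + 32·x^3)·Dx + (1 + 8·x + 24·x^2 + 32·x^3 + 16·x^4)·Dx^2  (order 2).
h: a_k = 0, -8, 16, -32/3, -64, 5504/15, …
ICs: h(0) = 0, h′(0) = -8.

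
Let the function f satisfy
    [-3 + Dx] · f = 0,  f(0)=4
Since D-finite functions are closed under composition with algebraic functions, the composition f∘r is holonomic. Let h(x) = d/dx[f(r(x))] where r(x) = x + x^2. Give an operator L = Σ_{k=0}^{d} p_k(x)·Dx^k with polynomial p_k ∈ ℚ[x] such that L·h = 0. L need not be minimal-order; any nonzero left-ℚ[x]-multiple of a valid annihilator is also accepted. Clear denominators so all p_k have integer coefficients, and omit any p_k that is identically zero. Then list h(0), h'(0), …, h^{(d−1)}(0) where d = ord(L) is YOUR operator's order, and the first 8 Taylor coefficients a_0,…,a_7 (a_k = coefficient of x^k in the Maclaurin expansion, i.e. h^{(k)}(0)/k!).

L = (5 + 12·x + 12·x^2) + (-1 - 2·x)·Dx  (order 1).
h: a_k = 12, 60, 162, 342, 1161/2, 8613/10, 4509/4, 188217/140, …
ICs: h(0) = 12.

f: a_k = 4, 12, 18, 18, 27/2, 81/10, 81/20, 243/140, …
h₀=f(r): pull back L_f along r ⇒ L₀.
h=h₀': d/dx-closure on L₀ ⇒ L.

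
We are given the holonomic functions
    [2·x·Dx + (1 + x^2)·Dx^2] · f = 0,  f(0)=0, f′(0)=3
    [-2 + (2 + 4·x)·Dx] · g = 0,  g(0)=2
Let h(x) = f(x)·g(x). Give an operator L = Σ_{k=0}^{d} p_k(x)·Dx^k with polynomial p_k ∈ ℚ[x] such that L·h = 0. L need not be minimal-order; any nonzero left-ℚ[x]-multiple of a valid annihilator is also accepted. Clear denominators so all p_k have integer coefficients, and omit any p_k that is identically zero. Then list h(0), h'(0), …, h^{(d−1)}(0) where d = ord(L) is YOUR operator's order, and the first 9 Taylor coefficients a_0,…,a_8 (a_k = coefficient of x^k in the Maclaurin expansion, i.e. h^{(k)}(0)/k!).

f: a_k = 0, 3, 0, -1, 0, 3/5, 0, -3/7, 0, …
g: a_k = 2, 2, -1, 1, -5/4, 7/4, -21/8, 33/8, -429/64, …
Sym-product of L_f,L_g gives L₀ (≤ ord 2).
L = (3 - 2·x - x^2) + (-2 - 2·x + 6·x^2 + 4·x^3)·Dx + (1 + 4·x + 5·x^2 + 4·x^3 + 4·x^4)·Dx^2  (order 2).
h: a_k = 0, 6, 6, -5, 1, -31/20, 109/20, -2263/280, 2903/280, …
ICs: h(0) = 0, h′(0) = 6.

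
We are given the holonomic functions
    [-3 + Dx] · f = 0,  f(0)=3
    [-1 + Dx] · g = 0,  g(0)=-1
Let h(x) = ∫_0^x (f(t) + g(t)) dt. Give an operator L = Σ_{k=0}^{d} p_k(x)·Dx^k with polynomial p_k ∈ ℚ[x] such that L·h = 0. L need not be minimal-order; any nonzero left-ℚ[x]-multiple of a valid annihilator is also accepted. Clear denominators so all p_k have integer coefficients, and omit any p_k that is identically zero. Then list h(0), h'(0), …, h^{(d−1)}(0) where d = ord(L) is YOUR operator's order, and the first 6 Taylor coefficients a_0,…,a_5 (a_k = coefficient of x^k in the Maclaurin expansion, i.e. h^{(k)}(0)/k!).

f: a_k = 3, 9, 27/2, 27/2, 81/8, 243/40, …
g: a_k = -1, -1, -1/2, -1/6, -1/24, -1/120, …
h₀=f+g: left-lcm gives L₀, ord ≤ 2.
h=∫h₀ ⇒ L = L₀·Dx.
L = 3·Dx - 4·Dx^2 + Dx^3  (order 3).
h: a_k = 0, 2, 4, 13/3, 10/3, 121/60, …
ICs: h(0) = 0, h′(0) = 2, h′′(0) = 8.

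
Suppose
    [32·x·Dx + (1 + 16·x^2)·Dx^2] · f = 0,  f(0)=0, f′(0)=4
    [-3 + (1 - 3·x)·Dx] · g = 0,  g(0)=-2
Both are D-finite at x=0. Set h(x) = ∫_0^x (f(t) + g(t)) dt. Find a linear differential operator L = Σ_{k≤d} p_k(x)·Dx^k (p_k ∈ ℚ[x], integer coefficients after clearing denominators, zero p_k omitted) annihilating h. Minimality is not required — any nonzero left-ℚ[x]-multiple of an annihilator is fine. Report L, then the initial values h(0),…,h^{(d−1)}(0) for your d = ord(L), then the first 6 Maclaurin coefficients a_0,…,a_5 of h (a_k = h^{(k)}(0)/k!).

L = (96 - 1152·x - 4608·x^2)·Dx^2 + (-43 + 96·x - 240·x^2 - 4608·x^3)·Dx^3 + (3 + 7·x + 112·x^3 - 768·x^4)·Dx^4  (order 4).
h: a_k = 0, -2, -1, -6, -113/6, -162/5, …
ICs: h(0) = 0, h′(0) = -2, h′′(0) = -2, h′′′(0) = -36.

f: a_k = 0, 4, 0, -64/3, 0, 1024/5, …
g: a_k = -2, -6, -18, -54, -162, -486, …
L₀ := lclm(L_f,L_g); ord L₀ ≤ 2+1.
h=∫₀ˣh₀: take L = L₀·Dx.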